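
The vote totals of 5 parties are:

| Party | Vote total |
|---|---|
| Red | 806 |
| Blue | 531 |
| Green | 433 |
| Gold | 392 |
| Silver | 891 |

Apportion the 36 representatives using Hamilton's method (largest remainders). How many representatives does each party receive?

Red: 9, Blue: 6, Green: 5, Gold: 5, Silver: 11

Standard divisor: 3053 ÷ 36 ≈ 84.806.
Standard quotas: Red 9.504, Blue 6.261, Green 5.106, Gold 4.622, Silver 10.506.
Lower quotas: Red 9, Blue 6, Green 5, Gold 4, Silver 10 (sum 34, leaving 2 seats).
Remainders in descending order: Gold 0.622, Silver 0.506, Red 0.504, Blue 0.261, Green 0.106.
Largest remainders: Gold, Silver receive the extra seats.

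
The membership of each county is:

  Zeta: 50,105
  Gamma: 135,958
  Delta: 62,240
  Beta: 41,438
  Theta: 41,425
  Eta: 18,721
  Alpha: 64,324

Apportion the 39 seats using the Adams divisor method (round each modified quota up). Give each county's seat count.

Zeta: 5, Gamma: 12, Delta: 6, Beta: 4, Theta: 4, Eta: 2, Alpha: 6

Standard divisor 414211/39 ≈ 10620.795; standard quotas: Zeta 4.718, Gamma 12.801, Delta 5.860, Beta 3.902, Theta 3.900, Eta 1.763, Alpha 6.056.
Rounding up gives 5, 13, 6, 4, 4, 2, 7 = 41 seats, so the divisor must be adjusted.
With modified divisor 11800: modified quotas Zeta 4.246, Gamma 11.522, Delta 5.275, Beta 3.512, Theta 3.511, Eta 1.587, Alpha 5.451.
Rounding up: Zeta 5, Gamma 12, Delta 6, Beta 4, Theta 4, Eta 2, Alpha 6 (total 39).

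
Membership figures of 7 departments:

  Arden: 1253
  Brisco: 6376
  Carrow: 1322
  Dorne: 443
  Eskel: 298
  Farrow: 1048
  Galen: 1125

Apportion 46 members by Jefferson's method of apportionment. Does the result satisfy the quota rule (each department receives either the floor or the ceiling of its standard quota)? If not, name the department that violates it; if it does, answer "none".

Brisco

Standard quotas: Arden 4.858, Brisco 24.719, Carrow 5.125, Dorne 1.717, Eskel 1.155, Farrow 4.063, Galen 4.362.
Jefferson allocation: Arden 5, Brisco 26, Carrow 5, Dorne 1, Eskel 1, Farrow 4, Galen 4.
Brisco has quota 24.719 (lower 24, upper 25) but receives 26 — outside the quota interval.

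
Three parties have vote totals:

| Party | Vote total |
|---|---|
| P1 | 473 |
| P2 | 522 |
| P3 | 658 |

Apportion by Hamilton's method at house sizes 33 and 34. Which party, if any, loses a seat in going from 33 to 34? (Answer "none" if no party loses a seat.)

none

At 33 seats: P1 10, P2 10, P3 13.
At 34 seats: P1 10, P2 11, P3 13.
No party's allocation decreased.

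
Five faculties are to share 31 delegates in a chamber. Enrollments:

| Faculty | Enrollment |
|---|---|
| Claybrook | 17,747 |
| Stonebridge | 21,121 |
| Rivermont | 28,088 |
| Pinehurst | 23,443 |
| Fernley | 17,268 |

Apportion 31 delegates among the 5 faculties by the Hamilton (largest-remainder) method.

Claybrook 5; Stonebridge 6; Rivermont 8; Pinehurst 7; Fernley 5

The standard divisor is 107667/31 ≈ 3473.129.
Standard quotas: Claybrook 5.1098, Stonebridge 6.0813, Rivermont 8.0872, Pinehurst 6.7498, Fernley 4.9719.
Lower quotas: Claybrook 5, Stonebridge 6, Rivermont 8, Pinehurst 6, Fernley 4 (sum 29, leaving 2 seats).
Remainders in descending order: Fernley 0.9719, Pinehurst 0.7498, Claybrook 0.1098, Rivermont 0.0872, Stonebridge 0.0813.
Largest remainders: Fernley, Pinehurst receive the extra seats.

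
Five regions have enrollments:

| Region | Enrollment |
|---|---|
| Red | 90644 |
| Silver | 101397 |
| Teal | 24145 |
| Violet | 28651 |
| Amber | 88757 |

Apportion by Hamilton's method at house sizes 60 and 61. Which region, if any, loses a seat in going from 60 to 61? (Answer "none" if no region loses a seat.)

At 60 seats: Red 16, Silver 18, Teal 5, Violet 5, Amber 16.
At 61 seats: Red 17, Silver 19, Teal 4, Violet 5, Amber 16.
Teal drops from 5 to 4.

Teal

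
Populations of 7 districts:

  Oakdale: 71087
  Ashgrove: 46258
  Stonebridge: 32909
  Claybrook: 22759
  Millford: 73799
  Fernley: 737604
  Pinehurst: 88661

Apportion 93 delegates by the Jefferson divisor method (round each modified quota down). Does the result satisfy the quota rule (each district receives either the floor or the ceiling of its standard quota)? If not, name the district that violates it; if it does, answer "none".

Fernley

Standard quotas: Oakdale 6.161, Ashgrove 4.009, Stonebridge 2.852, Claybrook 1.972, Millford 6.396, Fernley 63.926, Pinehurst 7.684.
Jefferson allocation: Oakdale 6, Ashgrove 4, Stonebridge 2, Claybrook 2, Millford 6, Fernley 66, Pinehurst 7.
Fernley has quota 63.926 (lower 63, upper 64) but receives 66 — outside the quota interval.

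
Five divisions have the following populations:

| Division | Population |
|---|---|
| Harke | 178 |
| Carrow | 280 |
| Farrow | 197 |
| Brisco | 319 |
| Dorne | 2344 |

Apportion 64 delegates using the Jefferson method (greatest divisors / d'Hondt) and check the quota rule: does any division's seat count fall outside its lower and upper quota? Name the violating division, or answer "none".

Standard quotas: Harke 3.433, Carrow 5.401, Farrow 3.800, Brisco 6.153, Dorne 45.213.
Jefferson allocation: Harke 3, Carrow 5, Farrow 3, Brisco 6, Dorne 47.
Dorne has quota 45.213 (lower 45, upper 46) but receives 47 — outside the quota interval.

Dorne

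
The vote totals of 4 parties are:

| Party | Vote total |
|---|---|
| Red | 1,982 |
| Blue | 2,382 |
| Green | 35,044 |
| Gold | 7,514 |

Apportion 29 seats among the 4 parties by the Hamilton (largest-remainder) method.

Red: 1; Blue: 1; Green: 22; Gold: 5

Total 46922; standard divisor 46922/29 = 1618.
Standard quotas: Red 1.2250, Blue 1.4722, Green 21.6588, Gold 4.6440.
Lower quotas: Red 1, Blue 1, Green 21, Gold 4 (sum 27, leaving 2 seats).
Remainders in descending order: Green 0.6588, Gold 0.6440, Blue 0.4722, Red 0.2250.
The surplus seats go to Green, Gold.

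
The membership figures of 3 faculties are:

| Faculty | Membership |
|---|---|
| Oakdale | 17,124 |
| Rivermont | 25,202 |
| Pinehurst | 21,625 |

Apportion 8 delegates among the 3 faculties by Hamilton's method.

Standard divisor: 63951 ÷ 8 ≈ 7993.875.
Standard quotas: Oakdale 2.1421, Rivermont 3.1527, Pinehurst 2.7052.
Lower quotas: Oakdale 2, Rivermont 3, Pinehurst 2 (sum 7, leaving 1 seat).
Remainders in descending order: Pinehurst 0.7052, Rivermont 0.1527, Oakdale 0.1421.
Largest remainder: Pinehurst receives the extra seat.

Oakdale 2, Rivermont 3, Pinehurst 3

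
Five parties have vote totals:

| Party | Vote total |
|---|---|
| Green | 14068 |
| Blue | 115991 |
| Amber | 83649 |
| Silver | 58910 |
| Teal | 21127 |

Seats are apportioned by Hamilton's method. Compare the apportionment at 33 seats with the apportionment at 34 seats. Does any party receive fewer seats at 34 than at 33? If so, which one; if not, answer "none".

none

At 33 seats: Green 2, Blue 13, Amber 9, Silver 7, Teal 2.
At 34 seats: Green 2, Blue 13, Amber 10, Silver 7, Teal 2.
No party's allocation decreased.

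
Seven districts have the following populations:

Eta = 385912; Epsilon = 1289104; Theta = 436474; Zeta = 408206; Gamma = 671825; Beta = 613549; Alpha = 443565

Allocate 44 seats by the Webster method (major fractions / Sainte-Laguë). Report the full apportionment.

Eta 4; Epsilon 13; Theta 5; Zeta 4; Gamma 7; Beta 6; Alpha 5

Standard divisor 4248635/44 ≈ 96559.886; standard quotas: Eta 3.997, Epsilon 13.350, Theta 4.520, Zeta 4.227, Gamma 6.958, Beta 6.354, Alpha 4.594.
Rounding to the nearest integer gives Eta 4, Epsilon 13, Theta 5, Zeta 4, Gamma 7, Beta 6, Alpha 5 — total 44, matching the house size, so no adjustment is needed.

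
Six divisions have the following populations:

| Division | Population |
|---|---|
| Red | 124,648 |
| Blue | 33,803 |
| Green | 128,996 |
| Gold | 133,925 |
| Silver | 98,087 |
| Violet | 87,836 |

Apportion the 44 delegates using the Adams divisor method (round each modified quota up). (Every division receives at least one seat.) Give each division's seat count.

Standard divisor 607295/44 ≈ 13802.159; standard quotas: Red 9.031, Blue 2.449, Green 9.346, Gold 9.703, Silver 7.107, Violet 6.364.
Rounding up gives 10, 3, 10, 10, 8, 7 = 48 seats, so the divisor must be adjusted.
With modified divisor 14800: modified quotas Red 8.422, Blue 2.284, Green 8.716, Gold 9.049, Silver 6.628, Violet 5.935.
Rounding up: Red 9, Blue 3, Green 9, Gold 10, Silver 7, Violet 6 (total 44).

Red 9, Blue 3, Green 9, Gold 10, Silver 7, Violet 6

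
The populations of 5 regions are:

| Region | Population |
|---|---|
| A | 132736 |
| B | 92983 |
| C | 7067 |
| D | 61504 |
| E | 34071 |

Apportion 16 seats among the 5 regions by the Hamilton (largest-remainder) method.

A 6; B 5; C 0; D 3; E 2

Standard divisor: 328361 ÷ 16 ≈ 20522.562.
Standard quotas: A 6.4678, B 4.5308, C 0.3444, D 2.9969, E 1.6602.
Lower quotas: A 6, B 4, C 0, D 2, E 1 (sum 13, leaving 3 seats).
Remainders in descending order: D 0.9969, E 0.6602, B 0.5308, A 0.4678, C 0.3444.
Largest remainders: D, E, B receive the extra seats.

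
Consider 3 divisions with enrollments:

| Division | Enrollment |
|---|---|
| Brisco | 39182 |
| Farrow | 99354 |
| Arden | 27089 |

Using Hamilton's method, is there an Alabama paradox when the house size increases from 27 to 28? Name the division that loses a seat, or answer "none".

Arden

At 27 seats: Brisco 6, Farrow 16, Arden 5.
At 28 seats: Brisco 7, Farrow 17, Arden 4.
Arden drops from 5 to 4.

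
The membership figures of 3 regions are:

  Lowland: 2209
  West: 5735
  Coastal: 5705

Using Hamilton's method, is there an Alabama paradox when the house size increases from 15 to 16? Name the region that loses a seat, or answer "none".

At 15 seats: Lowland 3, West 6, Coastal 6.
At 16 seats: Lowland 2, West 7, Coastal 7.
Lowland drops from 3 to 2.

Lowland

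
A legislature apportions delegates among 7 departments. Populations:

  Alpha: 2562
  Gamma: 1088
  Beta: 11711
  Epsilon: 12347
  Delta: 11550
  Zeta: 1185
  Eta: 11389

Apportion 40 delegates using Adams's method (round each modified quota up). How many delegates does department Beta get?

9

Standard divisor 51832/40 ≈ 1295.8; standard quotas: Alpha 1.977, Gamma 0.840, Beta 9.038, Epsilon 9.528, Delta 8.913, Zeta 0.914, Eta 8.789.
Rounding up gives 2, 1, 10, 10, 9, 1, 9 = 42 seats, so the divisor must be adjusted.
With modified divisor 1400: modified quotas Alpha 1.830, Gamma 0.777, Beta 8.365, Epsilon 8.819, Delta 8.250, Zeta 0.846, Eta 8.135.
Rounding up: Alpha 2, Gamma 1, Beta 9, Epsilon 9, Delta 9, Zeta 1, Eta 9 (total 40).
Beta receives 9.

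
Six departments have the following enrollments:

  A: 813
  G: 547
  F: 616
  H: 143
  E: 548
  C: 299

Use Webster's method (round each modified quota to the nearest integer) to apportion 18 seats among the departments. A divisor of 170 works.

A: 5, G: 3, F: 4, H: 1, E: 3, C: 2

With modified divisor 170: modified quotas A 4.782, G 3.218, F 3.624, H 0.841, E 3.224, C 1.759.
Rounding to the nearest integer: A 5, G 3, F 4, H 1, E 3, C 2 (total 18).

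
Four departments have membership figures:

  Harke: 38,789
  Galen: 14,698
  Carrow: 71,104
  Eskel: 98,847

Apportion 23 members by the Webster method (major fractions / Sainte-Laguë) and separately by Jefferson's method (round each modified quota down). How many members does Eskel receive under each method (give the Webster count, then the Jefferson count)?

Webster: Harke 4, Galen 2, Carrow 7, Eskel 10.
Jefferson: Harke 4, Galen 1, Carrow 7, Eskel 11.
Eskel gets 10 under Webster and 11 under Jefferson.

10 and 11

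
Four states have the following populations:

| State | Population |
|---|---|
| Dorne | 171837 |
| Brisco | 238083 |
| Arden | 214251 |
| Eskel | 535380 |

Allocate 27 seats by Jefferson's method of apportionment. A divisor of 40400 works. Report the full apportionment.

Dorne: 4, Brisco: 5, Arden: 5, Eskel: 13

With modified divisor 40400: modified quotas Dorne 4.253, Brisco 5.893, Arden 5.303, Eskel 13.252.
Rounding down: Dorne 4, Brisco 5, Arden 5, Eskel 13 (total 27).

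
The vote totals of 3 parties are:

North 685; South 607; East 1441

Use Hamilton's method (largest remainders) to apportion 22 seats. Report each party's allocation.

North 5, South 5, East 12

The standard divisor is 2733/22 ≈ 124.227.
Standard quotas: North 5.514, South 4.886, East 11.600.
Lower quotas: North 5, South 4, East 11 (sum 20, leaving 2 seats).
Remainders in descending order: South 0.886, East 0.600, North 0.514.
Largest remainders: South, East receive the extra seats.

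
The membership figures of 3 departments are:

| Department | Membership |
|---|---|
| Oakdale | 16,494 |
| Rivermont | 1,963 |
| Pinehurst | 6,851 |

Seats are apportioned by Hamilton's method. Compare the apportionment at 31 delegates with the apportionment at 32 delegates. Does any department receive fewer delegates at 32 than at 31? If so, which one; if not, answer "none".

Rivermont

At 31 seats: Oakdale 20, Rivermont 3, Pinehurst 8.
At 32 seats: Oakdale 21, Rivermont 2, Pinehurst 9.
Rivermont drops from 3 to 2.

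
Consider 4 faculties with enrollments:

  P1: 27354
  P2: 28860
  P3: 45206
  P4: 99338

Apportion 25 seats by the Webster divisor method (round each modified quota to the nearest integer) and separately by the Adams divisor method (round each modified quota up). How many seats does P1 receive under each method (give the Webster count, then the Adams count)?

3 and 4

Webster: P1 3, P2 4, P3 6, P4 12.
Adams: P1 4, P2 4, P3 6, P4 11.
P1 gets 3 under Webster and 4 under Adams.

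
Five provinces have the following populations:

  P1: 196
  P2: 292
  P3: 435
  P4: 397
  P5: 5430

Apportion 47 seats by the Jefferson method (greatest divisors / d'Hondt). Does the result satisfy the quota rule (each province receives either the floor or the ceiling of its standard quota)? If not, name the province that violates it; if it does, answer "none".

Standard quotas: P1 1.365, P2 2.033, P3 3.029, P4 2.764, P5 37.809.
Jefferson allocation: P1 1, P2 2, P3 3, P4 2, P5 39.
P5 has quota 37.809 (lower 37, upper 38) but receives 39 — outside the quota interval.

P5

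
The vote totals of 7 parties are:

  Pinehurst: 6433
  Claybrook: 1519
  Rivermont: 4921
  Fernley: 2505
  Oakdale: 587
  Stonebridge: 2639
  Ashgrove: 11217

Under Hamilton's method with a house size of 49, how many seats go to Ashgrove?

18

Total 29821; standard divisor 29821/49 ≈ 608.592.
Standard quotas: Pinehurst 10.5703, Claybrook 2.4959, Rivermont 8.0859, Fernley 4.1161, Oakdale 0.9645, Stonebridge 4.3362, Ashgrove 18.4311.
Lower quotas: Pinehurst 10, Claybrook 2, Rivermont 8, Fernley 4, Oakdale 0, Stonebridge 4, Ashgrove 18 (sum 46, leaving 3 seats).
Remainders in descending order: Oakdale 0.9645, Pinehurst 0.5703, Claybrook 0.4959, Ashgrove 0.4311, Stonebridge 0.3362, Fernley 0.1161, Rivermont 0.0859.
The surplus seats go to Oakdale, Pinehurst, Claybrook.
Ashgrove receives 18.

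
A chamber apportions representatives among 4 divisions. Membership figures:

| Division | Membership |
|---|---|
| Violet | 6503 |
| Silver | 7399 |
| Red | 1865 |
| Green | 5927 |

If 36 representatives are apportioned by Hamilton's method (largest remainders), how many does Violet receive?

11

The standard divisor is 21694/36 ≈ 602.611.
Standard quotas: Violet 10.7914, Silver 12.2782, Red 3.0949, Green 9.8355.
Lower quotas: Violet 10, Silver 12, Red 3, Green 9 (sum 34, leaving 2 seats).
Remainders in descending order: Green 0.8355, Violet 0.7914, Silver 0.2782, Red 0.0949.
The surplus seats go to Green, Violet.
Violet receives 11.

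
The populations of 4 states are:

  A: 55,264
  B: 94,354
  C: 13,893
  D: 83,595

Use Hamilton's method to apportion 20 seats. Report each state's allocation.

A 4, B 8, C 1, D 7

Total 247106; standard divisor 247106/20 ≈ 12355.3.
Standard quotas: A 4.4729, B 7.6367, C 1.1245, D 6.7659.
Lower quotas: A 4, B 7, C 1, D 6 (sum 18, leaving 2 seats).
Remainders in descending order: D 0.7659, B 0.6367, A 0.4729, C 0.1245.
Largest remainders: D, B receive the extra seats.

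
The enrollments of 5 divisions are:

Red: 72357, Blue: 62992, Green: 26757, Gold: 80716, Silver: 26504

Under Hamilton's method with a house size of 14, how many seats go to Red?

4

Standard divisor: 269326 ÷ 14 ≈ 19237.571.
Standard quotas: Red 3.7612, Blue 3.2744, Green 1.3909, Gold 4.1957, Silver 1.3777.
Lower quotas: Red 3, Blue 3, Green 1, Gold 4, Silver 1 (sum 12, leaving 2 seats).
Remainders in descending order: Red 0.7612, Green 0.3909, Silver 0.3777, Blue 0.2744, Gold 0.1957.
Largest remainders: Red, Green receive the extra seats.
Red receives 4.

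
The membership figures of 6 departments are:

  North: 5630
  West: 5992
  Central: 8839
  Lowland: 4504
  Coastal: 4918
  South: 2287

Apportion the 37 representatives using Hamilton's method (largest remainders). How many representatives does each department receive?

North 6, West 7, Central 10, Lowland 5, Coastal 6, South 3

Standard divisor: 32170 ÷ 37 ≈ 869.459.
Standard quotas: North 6.4753, West 6.8916, Central 10.1661, Lowland 5.1802, Coastal 5.6564, South 2.6304.
Lower quotas: North 6, West 6, Central 10, Lowland 5, Coastal 5, South 2 (sum 34, leaving 3 seats).
Remainders in descending order: West 0.8916, Coastal 0.6564, South 0.6304, North 0.4753, Lowland 0.1802, Central 0.1661.
The surplus seats go to West, Coastal, South.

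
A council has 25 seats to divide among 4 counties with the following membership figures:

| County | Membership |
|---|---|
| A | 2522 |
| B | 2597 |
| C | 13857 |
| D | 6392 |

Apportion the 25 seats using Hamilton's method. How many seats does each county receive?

Standard divisor: 25368 ÷ 25 ≈ 1014.72.
Standard quotas: A 2.4854, B 2.5593, C 13.6560, D 6.2993.
Lower quotas: A 2, B 2, C 13, D 6 (sum 23, leaving 2 seats).
Remainders in descending order: C 0.6560, B 0.5593, A 0.4854, D 0.2993.
The surplus seats go to C, B.

A=2, B=3, C=14, D=6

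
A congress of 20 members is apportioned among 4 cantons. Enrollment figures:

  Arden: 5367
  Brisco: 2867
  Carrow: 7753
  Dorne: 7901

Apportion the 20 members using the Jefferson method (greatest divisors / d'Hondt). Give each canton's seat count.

Standard divisor 23888/20 ≈ 1194.4; standard quotas: Arden 4.493, Brisco 2.400, Carrow 6.491, Dorne 6.615.
Rounding down gives 4, 2, 6, 6 = 18 seats, so the divisor must be adjusted.
With modified divisor 1100: modified quotas Arden 4.879, Brisco 2.606, Carrow 7.048, Dorne 7.183.
Rounding down: Arden 4, Brisco 2, Carrow 7, Dorne 7 (total 20).

Arden: 4; Brisco: 2; Carrow: 7; Dorne: 7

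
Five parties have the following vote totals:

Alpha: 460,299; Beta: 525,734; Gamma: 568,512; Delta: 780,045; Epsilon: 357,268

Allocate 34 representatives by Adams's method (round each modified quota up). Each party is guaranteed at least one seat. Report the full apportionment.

Alpha=6; Beta=7; Gamma=7; Delta=9; Epsilon=5

Standard divisor 2691858/34 ≈ 79172.294; standard quotas: Alpha 5.814, Beta 6.640, Gamma 7.181, Delta 9.852, Epsilon 4.513.
Rounding up gives 6, 7, 8, 10, 5 = 36 seats, so the divisor must be adjusted.
With modified divisor 87100: modified quotas Alpha 5.285, Beta 6.036, Gamma 6.527, Delta 8.956, Epsilon 4.102.
Rounding up: Alpha 6, Beta 7, Gamma 7, Delta 9, Epsilon 5 (total 34).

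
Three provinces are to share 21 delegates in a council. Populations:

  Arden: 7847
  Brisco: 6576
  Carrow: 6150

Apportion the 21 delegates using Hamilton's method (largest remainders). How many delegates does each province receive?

Standard divisor: 20573 ÷ 21 ≈ 979.667.
Standard quotas: Arden 8.0099, Brisco 6.7125, Carrow 6.2776.
Lower quotas: Arden 8, Brisco 6, Carrow 6 (sum 20, leaving 1 seat).
Remainders in descending order: Brisco 0.7125, Carrow 0.2776, Arden 0.0099.
The surplus seat goes to Brisco.

Arden 8; Brisco 7; Carrow 6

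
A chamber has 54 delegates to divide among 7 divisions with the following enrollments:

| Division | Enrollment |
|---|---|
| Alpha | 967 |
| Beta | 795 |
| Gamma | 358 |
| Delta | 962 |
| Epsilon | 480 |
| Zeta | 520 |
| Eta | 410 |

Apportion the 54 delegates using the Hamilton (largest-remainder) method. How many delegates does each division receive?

Alpha=12; Beta=9; Gamma=4; Delta=12; Epsilon=6; Zeta=6; Eta=5

Total 4492; standard divisor 4492/54 ≈ 83.185.
Standard quotas: Alpha 11.625, Beta 9.557, Gamma 4.304, Delta 11.565, Epsilon 5.770, Zeta 6.251, Eta 4.929.
Lower quotas: Alpha 11, Beta 9, Gamma 4, Delta 11, Epsilon 5, Zeta 6, Eta 4 (sum 50, leaving 4 seats).
Remainders in descending order: Eta 0.929, Epsilon 0.770, Alpha 0.625, Delta 0.565, Beta 0.557, Gamma 0.304, Zeta 0.251.
Largest remainders: Eta, Epsilon, Alpha, Delta receive the extra seats.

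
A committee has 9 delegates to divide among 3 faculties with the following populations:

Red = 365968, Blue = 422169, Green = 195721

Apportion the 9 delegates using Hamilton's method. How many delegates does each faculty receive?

Red 3, Blue 4, Green 2

Total 983858; standard divisor 983858/9 ≈ 109317.556.
Standard quotas: Red 3.3478, Blue 3.8619, Green 1.7904.
Lower quotas: Red 3, Blue 3, Green 1 (sum 7, leaving 2 seats).
Remainders in descending order: Blue 0.8619, Green 0.7904, Red 0.3478.
Largest remainders: Blue, Green receive the extra seats.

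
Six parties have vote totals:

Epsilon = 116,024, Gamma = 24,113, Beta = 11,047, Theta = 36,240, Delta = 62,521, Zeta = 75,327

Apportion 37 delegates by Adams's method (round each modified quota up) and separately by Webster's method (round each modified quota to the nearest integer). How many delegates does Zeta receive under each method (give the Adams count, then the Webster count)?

8 and 9

Adams: Epsilon 13, Gamma 3, Beta 2, Theta 4, Delta 7, Zeta 8.
Webster: Epsilon 13, Gamma 3, Beta 1, Theta 4, Delta 7, Zeta 9.
Zeta gets 8 under Adams and 9 under Webster.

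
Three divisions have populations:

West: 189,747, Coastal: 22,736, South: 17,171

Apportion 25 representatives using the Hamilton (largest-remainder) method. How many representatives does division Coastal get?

The standard divisor is 229654/25 ≈ 9186.16.
Standard quotas: West 20.6557, Coastal 2.4750, South 1.8692.
Lower quotas: West 20, Coastal 2, South 1 (sum 23, leaving 2 seats).
Remainders in descending order: South 0.8692, West 0.6557, Coastal 0.4750.
Largest remainders: South, West receive the extra seats.
Coastal receives 2.

2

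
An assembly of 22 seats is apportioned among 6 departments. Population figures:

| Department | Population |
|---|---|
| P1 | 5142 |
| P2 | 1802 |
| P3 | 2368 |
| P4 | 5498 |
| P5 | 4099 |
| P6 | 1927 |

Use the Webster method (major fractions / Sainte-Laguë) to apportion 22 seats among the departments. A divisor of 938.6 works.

P1 5, P2 2, P3 3, P4 6, P5 4, P6 2

With modified divisor 938.6: modified quotas P1 5.478, P2 1.920, P3 2.523, P4 5.858, P5 4.367, P6 2.053.
Rounding to the nearest integer: P1 5, P2 2, P3 3, P4 6, P5 4, P6 2 (total 22).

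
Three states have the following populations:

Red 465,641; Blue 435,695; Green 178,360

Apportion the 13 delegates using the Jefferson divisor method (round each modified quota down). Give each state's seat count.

Standard divisor 1079696/13 ≈ 83053.538; standard quotas: Red 5.607, Blue 5.246, Green 2.148.
Rounding down gives 5, 5, 2 = 12 seats, so the divisor must be adjusted.
With modified divisor 75100: modified quotas Red 6.200, Blue 5.802, Green 2.375.
Rounding down: Red 6, Blue 5, Green 2 (total 13).

Red 6; Blue 5; Green 2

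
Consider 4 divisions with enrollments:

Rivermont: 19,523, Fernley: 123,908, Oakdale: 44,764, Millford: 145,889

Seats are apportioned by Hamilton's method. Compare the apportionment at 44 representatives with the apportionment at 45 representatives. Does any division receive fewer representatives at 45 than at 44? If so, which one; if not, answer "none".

At 44 seats: Rivermont 3, Fernley 16, Oakdale 6, Millford 19.
At 45 seats: Rivermont 2, Fernley 17, Oakdale 6, Millford 20.
Rivermont drops from 3 to 2.

Rivermont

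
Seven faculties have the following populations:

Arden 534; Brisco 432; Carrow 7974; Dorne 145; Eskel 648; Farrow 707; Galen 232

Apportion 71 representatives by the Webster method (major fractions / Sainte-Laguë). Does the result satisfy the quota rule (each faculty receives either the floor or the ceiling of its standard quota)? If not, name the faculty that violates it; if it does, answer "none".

Standard quotas: Arden 3.553, Brisco 2.874, Carrow 53.050, Dorne 0.965, Eskel 4.311, Farrow 4.704, Galen 1.543.
Webster allocation: Arden 4, Brisco 3, Carrow 52, Dorne 1, Eskel 4, Farrow 5, Galen 2.
Carrow has quota 53.050 (lower 53, upper 54) but receives 52 — outside the quota interval.

Carrow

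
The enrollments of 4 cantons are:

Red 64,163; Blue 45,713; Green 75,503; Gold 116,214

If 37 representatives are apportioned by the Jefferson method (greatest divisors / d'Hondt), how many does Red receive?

Standard divisor 301593/37 ≈ 8151.162; standard quotas: Red 7.872, Blue 5.608, Green 9.263, Gold 14.257.
Rounding down gives 7, 5, 9, 14 = 35 seats, so the divisor must be adjusted.
With modified divisor 7700: modified quotas Red 8.333, Blue 5.937, Green 9.806, Gold 15.093.
Rounding down: Red 8, Blue 5, Green 9, Gold 15 (total 37).
Red receives 8.

8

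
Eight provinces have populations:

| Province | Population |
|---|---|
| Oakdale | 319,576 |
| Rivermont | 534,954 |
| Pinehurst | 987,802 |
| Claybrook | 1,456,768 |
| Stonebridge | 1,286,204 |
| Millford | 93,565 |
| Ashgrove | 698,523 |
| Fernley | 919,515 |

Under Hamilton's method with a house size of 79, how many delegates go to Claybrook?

18

The standard divisor is 6296907/79 ≈ 79707.684.
Standard quotas: Oakdale 4.0093, Rivermont 6.7114, Pinehurst 12.3928, Claybrook 18.2764, Stonebridge 16.1365, Millford 1.1739, Ashgrove 8.7636, Fernley 11.5361.
Lower quotas: Oakdale 4, Rivermont 6, Pinehurst 12, Claybrook 18, Stonebridge 16, Millford 1, Ashgrove 8, Fernley 11 (sum 76, leaving 3 seats).
Remainders in descending order: Ashgrove 0.7636, Rivermont 0.7114, Fernley 0.5361, Pinehurst 0.3928, Claybrook 0.2764, Millford 0.1739, Stonebridge 0.1365, Oakdale 0.0093.
The surplus seats go to Ashgrove, Rivermont, Fernley.
Claybrook receives 18.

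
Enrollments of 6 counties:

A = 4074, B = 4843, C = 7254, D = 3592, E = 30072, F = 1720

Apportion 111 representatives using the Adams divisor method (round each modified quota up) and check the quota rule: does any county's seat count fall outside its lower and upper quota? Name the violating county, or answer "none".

Standard quotas: A 8.771, B 10.427, C 15.618, D 7.734, E 64.746, F 3.703.
Adams allocation: A 9, B 11, C 16, D 8, E 63, F 4.
E has quota 64.746 (lower 64, upper 65) but receives 63 — outside the quota interval.

E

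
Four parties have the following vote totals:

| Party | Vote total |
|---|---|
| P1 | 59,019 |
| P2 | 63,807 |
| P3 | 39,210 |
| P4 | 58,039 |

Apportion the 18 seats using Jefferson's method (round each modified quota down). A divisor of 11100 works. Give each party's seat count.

P1=5; P2=5; P3=3; P4=5

With modified divisor 11100: modified quotas P1 5.317, P2 5.748, P3 3.532, P4 5.229.
Rounding down: P1 5, P2 5, P3 3, P4 5 (total 18).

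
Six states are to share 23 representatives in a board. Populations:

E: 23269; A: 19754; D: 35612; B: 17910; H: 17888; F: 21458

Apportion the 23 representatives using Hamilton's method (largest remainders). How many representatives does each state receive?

E 4; A 3; D 6; B 3; H 3; F 4

The standard divisor is 135891/23 ≈ 5908.304.
Standard quotas: E 3.9384, A 3.3434, D 6.0274, B 3.0313, H 3.0276, F 3.6318.
Lower quotas: E 3, A 3, D 6, B 3, H 3, F 3 (sum 21, leaving 2 seats).
Remainders in descending order: E 0.9384, F 0.6318, A 0.3434, B 0.0313, H 0.0276, D 0.0274.
The surplus seats go to E, F.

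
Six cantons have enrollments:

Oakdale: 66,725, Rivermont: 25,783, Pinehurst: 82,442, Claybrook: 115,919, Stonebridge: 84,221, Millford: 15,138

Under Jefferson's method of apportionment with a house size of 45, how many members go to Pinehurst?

Standard divisor 390228/45 ≈ 8671.733; standard quotas: Oakdale 7.695, Rivermont 2.973, Pinehurst 9.507, Claybrook 13.367, Stonebridge 9.712, Millford 1.746.
Rounding down gives 7, 2, 9, 13, 9, 1 = 41 seats, so the divisor must be adjusted.
With modified divisor 8262: modified quotas Oakdale 8.076, Rivermont 3.121, Pinehurst 9.978, Claybrook 14.030, Stonebridge 10.194, Millford 1.832.
Rounding down: Oakdale 8, Rivermont 3, Pinehurst 9, Claybrook 14, Stonebridge 10, Millford 1 (total 45).
Pinehurst receives 9.

9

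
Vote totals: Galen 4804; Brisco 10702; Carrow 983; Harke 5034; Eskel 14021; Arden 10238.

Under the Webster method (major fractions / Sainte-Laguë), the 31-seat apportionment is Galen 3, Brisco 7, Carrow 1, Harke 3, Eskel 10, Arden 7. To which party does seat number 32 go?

Priority for the next seat is population ÷ (current seats + 0.5).
Priorities: Galen 1372.571, Brisco 1426.933, Carrow 655.333, Harke 1438.286, Eskel 1335.333, Arden 1365.067.
Highest priority: Harke.

Harke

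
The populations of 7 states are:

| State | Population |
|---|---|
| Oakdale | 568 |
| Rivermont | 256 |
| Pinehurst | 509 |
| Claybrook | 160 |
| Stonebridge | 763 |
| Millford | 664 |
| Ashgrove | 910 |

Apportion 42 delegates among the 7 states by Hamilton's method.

Oakdale 6, Rivermont 3, Pinehurst 6, Claybrook 2, Stonebridge 8, Millford 7, Ashgrove 10

Total 3830; standard divisor 3830/42 ≈ 91.19.
Standard quotas: Oakdale 6.229, Rivermont 2.807, Pinehurst 5.582, Claybrook 1.755, Stonebridge 8.367, Millford 7.281, Ashgrove 9.979.
Lower quotas: Oakdale 6, Rivermont 2, Pinehurst 5, Claybrook 1, Stonebridge 8, Millford 7, Ashgrove 9 (sum 38, leaving 4 seats).
Remainders in descending order: Ashgrove 0.979, Rivermont 0.807, Claybrook 0.755, Pinehurst 0.582, Stonebridge 0.367, Millford 0.281, Oakdale 0.229.
The surplus seats go to Ashgrove, Rivermont, Claybrook, Pinehurst.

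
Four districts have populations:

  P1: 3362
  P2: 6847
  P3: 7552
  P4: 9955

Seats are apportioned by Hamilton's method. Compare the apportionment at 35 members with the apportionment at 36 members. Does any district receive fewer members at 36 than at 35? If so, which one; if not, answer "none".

none

At 35 seats: P1 4, P2 9, P3 9, P4 13.
At 36 seats: P1 4, P2 9, P3 10, P4 13.
No district's allocation decreased.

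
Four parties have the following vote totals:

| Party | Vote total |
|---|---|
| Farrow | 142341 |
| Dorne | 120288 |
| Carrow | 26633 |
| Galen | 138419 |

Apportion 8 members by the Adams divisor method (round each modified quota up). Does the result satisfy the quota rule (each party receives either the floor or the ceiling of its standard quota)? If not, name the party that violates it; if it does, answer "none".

Standard quotas: Farrow 2.663, Dorne 2.250, Carrow 0.498, Galen 2.589.
Adams allocation: Farrow 3, Dorne 2, Carrow 1, Galen 2.
Every allocation lies between the lower and upper quota.

none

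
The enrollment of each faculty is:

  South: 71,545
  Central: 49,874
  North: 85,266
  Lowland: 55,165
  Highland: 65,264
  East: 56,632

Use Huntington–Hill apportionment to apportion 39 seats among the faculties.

South=7; Central=5; North=8; Lowland=6; Highland=7; East=6

With divisor 10060: modified quotas South 7.112, Central 4.958, North 8.476, Lowland 5.484, Highland 6.487, East 5.629.
Geometric-mean thresholds: South √(7·8)=7.483, Central √(4·5)=4.472, North √(8·9)=8.485, Lowland √(5·6)=5.477, Highland √(6·7)=6.481, East √(5·6)=5.477.
Each quota rounded against its threshold gives South 7, Central 5, North 8, Lowland 6, Highland 7, East 6 (total 39).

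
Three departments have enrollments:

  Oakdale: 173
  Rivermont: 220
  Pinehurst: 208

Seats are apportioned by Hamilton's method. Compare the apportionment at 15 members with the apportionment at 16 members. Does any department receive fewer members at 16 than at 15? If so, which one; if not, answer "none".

none

At 15 seats: Oakdale 4, Rivermont 6, Pinehurst 5.
At 16 seats: Oakdale 5, Rivermont 6, Pinehurst 5.
No department's allocation decreased.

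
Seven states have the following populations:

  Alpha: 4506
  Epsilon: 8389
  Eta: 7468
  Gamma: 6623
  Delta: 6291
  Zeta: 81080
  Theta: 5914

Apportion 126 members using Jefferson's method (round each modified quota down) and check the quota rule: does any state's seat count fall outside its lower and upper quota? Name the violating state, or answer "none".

Zeta

Standard quotas: Alpha 4.721, Epsilon 8.789, Eta 7.824, Gamma 6.938, Delta 6.591, Zeta 84.942, Theta 6.196.
Jefferson allocation: Alpha 4, Epsilon 9, Eta 8, Gamma 7, Delta 6, Zeta 86, Theta 6.
Zeta has quota 84.942 (lower 84, upper 85) but receives 86 — outside the quota interval.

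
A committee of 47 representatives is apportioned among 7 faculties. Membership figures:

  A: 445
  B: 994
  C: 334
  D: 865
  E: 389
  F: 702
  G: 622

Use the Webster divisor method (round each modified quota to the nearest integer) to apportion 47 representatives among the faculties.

Standard divisor 4351/47 ≈ 92.574; standard quotas: A 4.807, B 10.737, C 3.608, D 9.344, E 4.202, F 7.583, G 6.719.
Rounding to the nearest integer gives 5, 11, 4, 9, 4, 8, 7 = 48 seats, so the divisor must be adjusted.
With modified divisor 94: modified quotas A 4.734, B 10.574, C 3.553, D 9.202, E 4.138, F 7.468, G 6.617.
Rounding to the nearest integer: A 5, B 11, C 4, D 9, E 4, F 7, G 7 (total 47).

A 5, B 11, C 4, D 9, E 4, F 7, G 7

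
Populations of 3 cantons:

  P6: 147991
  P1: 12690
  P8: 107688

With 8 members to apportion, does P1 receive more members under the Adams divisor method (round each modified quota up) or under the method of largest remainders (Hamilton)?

Adams

Adams: P6 4, P1 1, P8 3.
Hamilton: P6 5, P1 0, P8 3.
P1 gets 1 under Adams and 0 under Hamilton.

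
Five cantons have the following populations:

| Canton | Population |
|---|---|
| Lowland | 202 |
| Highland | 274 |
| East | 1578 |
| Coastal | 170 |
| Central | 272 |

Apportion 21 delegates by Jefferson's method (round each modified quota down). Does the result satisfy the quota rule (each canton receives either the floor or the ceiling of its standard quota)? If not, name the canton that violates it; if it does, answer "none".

Standard quotas: Lowland 1.700, Highland 2.305, East 13.276, Coastal 1.430, Central 2.288.
Jefferson allocation: Lowland 1, Highland 2, East 15, Coastal 1, Central 2.
East has quota 13.276 (lower 13, upper 14) but receives 15 — outside the quota interval.

East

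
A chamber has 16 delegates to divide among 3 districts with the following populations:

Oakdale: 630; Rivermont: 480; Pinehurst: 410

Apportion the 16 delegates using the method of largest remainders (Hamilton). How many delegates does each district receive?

Oakdale 7; Rivermont 5; Pinehurst 4

The standard divisor is 1520/16 = 95.
Standard quotas: Oakdale 6.632, Rivermont 5.053, Pinehurst 4.316.
Lower quotas: Oakdale 6, Rivermont 5, Pinehurst 4 (sum 15, leaving 1 seat).
Remainders in descending order: Oakdale 0.632, Pinehurst 0.316, Rivermont 0.053.
Largest remainder: Oakdale receives the extra seat.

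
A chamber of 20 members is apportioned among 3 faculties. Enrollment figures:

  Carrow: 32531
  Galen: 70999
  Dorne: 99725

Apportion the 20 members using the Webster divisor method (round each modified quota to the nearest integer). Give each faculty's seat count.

Standard divisor 203255/20 ≈ 10162.75; standard quotas: Carrow 3.201, Galen 6.986, Dorne 9.813.
Rounding to the nearest integer gives Carrow 3, Galen 7, Dorne 10 — total 20, matching the house size, so no adjustment is needed.

Carrow 3, Galen 7, Dorne 10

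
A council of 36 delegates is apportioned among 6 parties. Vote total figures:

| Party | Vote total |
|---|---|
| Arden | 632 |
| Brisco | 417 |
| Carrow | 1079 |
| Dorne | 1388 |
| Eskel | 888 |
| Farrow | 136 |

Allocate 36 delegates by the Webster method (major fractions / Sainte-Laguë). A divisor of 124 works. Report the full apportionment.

Arden=5; Brisco=3; Carrow=9; Dorne=11; Eskel=7; Farrow=1

With modified divisor 124: modified quotas Arden 5.097, Brisco 3.363, Carrow 8.702, Dorne 11.194, Eskel 7.161, Farrow 1.097.
Rounding to the nearest integer: Arden 5, Brisco 3, Carrow 9, Dorne 11, Eskel 7, Farrow 1 (total 36).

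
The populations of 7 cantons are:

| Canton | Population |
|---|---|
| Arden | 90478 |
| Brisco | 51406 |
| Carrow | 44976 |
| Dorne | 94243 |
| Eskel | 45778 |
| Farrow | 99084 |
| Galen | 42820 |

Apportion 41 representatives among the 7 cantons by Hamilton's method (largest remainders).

Arden 8, Brisco 4, Carrow 4, Dorne 8, Eskel 4, Farrow 9, Galen 4

The standard divisor is 468785/41 ≈ 11433.78.
Standard quotas: Arden 7.9132, Brisco 4.4960, Carrow 3.9336, Dorne 8.2425, Eskel 4.0038, Farrow 8.6659, Galen 3.7450.
Lower quotas: Arden 7, Brisco 4, Carrow 3, Dorne 8, Eskel 4, Farrow 8, Galen 3 (sum 37, leaving 4 seats).
Remainders in descending order: Carrow 0.9336, Arden 0.9132, Galen 0.7450, Farrow 0.6659, Brisco 0.4960, Dorne 0.2425, Eskel 0.0038.
The surplus seats go to Carrow, Arden, Galen, Farrow.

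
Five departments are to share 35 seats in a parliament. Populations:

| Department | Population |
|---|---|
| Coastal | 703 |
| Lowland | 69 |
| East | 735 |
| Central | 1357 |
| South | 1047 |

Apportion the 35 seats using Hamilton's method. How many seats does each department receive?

Standard divisor: 3911 ÷ 35 ≈ 111.743.
Standard quotas: Coastal 6.291, Lowland 0.617, East 6.578, Central 12.144, South 9.370.
Lower quotas: Coastal 6, Lowland 0, East 6, Central 12, South 9 (sum 33, leaving 2 seats).
Remainders in descending order: Lowland 0.617, East 0.578, South 0.370, Coastal 0.291, Central 0.144.
The surplus seats go to Lowland, East.

Coastal=6; Lowland=1; East=7; Central=12; South=9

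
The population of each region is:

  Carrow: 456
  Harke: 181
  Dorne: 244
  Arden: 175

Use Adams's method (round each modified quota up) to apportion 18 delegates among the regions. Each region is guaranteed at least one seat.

Standard divisor 1056/18 ≈ 58.667; standard quotas: Carrow 7.773, Harke 3.085, Dorne 4.159, Arden 2.983.
Rounding up gives 8, 4, 5, 3 = 20 seats, so the divisor must be adjusted.
With modified divisor 63: modified quotas Carrow 7.238, Harke 2.873, Dorne 3.873, Arden 2.778.
Rounding up: Carrow 8, Harke 3, Dorne 4, Arden 3 (total 18).

Carrow=8, Harke=3, Dorne=4, Arden=3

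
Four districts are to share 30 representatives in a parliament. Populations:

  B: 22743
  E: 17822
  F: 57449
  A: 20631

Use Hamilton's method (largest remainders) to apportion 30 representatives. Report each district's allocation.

The standard divisor is 118645/30 ≈ 3954.833.
Standard quotas: B 5.7507, E 4.5064, F 14.5263, A 5.2167.
Lower quotas: B 5, E 4, F 14, A 5 (sum 28, leaving 2 seats).
Remainders in descending order: B 0.7507, F 0.5263, E 0.5064, A 0.2167.
Largest remainders: B, F receive the extra seats.

B 6, E 4, F 15, A 5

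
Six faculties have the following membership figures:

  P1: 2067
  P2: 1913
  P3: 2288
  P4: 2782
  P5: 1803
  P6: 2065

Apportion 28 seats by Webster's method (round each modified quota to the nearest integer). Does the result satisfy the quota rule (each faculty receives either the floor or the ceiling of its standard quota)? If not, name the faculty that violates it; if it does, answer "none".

Standard quotas: P1 4.480, P2 4.146, P3 4.959, P4 6.030, P5 3.908, P6 4.476.
Webster allocation: P1 5, P2 4, P3 5, P4 6, P5 4, P6 4.
Every allocation lies between the lower and upper quota.

none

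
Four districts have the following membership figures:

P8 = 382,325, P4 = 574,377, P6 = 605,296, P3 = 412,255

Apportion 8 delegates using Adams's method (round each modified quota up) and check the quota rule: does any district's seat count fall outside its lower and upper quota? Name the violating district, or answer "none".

Standard quotas: P8 1.549, P4 2.327, P6 2.453, P3 1.671.
Adams allocation: P8 2, P4 2, P6 2, P3 2.
Every allocation lies between the lower and upper quota.

none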